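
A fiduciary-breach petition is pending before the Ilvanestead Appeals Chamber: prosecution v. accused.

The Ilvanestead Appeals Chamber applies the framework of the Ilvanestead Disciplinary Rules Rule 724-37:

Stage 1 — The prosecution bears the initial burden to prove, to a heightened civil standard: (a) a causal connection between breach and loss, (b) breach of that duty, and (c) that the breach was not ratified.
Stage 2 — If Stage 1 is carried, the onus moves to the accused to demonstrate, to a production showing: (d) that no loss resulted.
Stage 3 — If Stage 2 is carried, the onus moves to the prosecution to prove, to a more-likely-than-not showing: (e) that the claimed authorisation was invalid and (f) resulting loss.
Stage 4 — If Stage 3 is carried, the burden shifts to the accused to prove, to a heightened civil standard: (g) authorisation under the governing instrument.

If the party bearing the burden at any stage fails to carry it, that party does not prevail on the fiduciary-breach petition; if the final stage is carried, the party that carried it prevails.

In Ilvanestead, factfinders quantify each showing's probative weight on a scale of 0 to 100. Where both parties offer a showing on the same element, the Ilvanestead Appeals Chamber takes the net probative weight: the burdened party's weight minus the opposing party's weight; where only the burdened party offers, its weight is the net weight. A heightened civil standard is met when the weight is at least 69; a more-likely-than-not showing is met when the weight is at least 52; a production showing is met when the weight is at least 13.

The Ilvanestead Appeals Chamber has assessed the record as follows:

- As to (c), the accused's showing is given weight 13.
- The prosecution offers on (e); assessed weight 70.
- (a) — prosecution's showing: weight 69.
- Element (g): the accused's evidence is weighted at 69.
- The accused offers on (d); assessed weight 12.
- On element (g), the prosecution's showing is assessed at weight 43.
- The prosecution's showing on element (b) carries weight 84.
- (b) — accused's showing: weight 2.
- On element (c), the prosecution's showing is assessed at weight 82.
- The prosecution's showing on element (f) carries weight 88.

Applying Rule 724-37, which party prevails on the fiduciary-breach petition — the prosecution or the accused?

prosecution

At Stage 1 the prosecution must meet a heightened civil standard (weight is at least 69): on (a) the weight is 69, which does reach 69, so (a) meets the standard; on (b) the weight is 84 less the opposing 2 gives net 82, ≥ 69, so (b) meets the standard; on (c) the weight is 82 less the opposing 13 gives net 69, which does reach 69, so (c) meets the standard.
  Stage 1 carried; the burden shifts to the accused.
At Stage 2 the accused must meet a production showing (weight is at least 13): on (d) the weight is 12, which does not reach 13, so (d) does not meet the standard.
  Stage 2 not carried; the accused fails its burden.
So the prosecution prevails.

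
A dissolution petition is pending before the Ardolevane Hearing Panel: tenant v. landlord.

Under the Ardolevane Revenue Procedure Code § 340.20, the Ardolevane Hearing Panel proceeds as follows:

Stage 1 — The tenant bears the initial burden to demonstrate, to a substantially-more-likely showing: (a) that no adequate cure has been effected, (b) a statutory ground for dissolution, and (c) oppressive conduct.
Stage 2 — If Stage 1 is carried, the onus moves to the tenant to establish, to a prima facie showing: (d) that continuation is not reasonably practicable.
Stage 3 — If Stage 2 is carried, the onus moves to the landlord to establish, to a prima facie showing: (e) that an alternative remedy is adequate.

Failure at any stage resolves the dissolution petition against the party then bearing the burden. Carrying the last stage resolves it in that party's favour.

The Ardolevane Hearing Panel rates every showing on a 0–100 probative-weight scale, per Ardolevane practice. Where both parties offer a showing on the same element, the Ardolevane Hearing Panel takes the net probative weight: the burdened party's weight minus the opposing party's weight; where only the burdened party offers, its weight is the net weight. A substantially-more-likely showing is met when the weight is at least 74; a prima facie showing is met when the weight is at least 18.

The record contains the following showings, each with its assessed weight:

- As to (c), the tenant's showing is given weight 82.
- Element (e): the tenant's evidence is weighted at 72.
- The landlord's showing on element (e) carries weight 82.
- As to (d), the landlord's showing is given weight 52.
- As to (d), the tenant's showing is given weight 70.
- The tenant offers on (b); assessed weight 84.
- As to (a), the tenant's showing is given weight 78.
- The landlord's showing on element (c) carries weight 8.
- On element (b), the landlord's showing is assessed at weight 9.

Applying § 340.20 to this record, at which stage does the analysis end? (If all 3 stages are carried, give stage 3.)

At Stage 1 the tenant must meet a substantially-more-likely showing (weight is at least 74): on (a) the weight is 78, ≥ 74, so (a) meets the standard; on (b) the weight is 84 less the opposing 9 gives net 75, ≥ 74, so (b) meets the standard; on (c) the weight is 82 less the opposing 8 gives net 74, ≥ 74, so (c) meets the standard.
  All elements met. The tenant retains the burden for Stage 2.
At Stage 2 the tenant must meet a prima facie showing (weight is at least 18): on (d) the weight is 70 less the opposing 52 gives net 18, which does reach 18, so (d) meets the standard.
  Stage 2 is satisfied; the onus moves to the landlord.
At Stage 3 the landlord must meet a prima facie showing (weight is at least 18): on (e) the weight is 82 less the opposing 72 gives net 10, which does not reach 18, so (e) does not meet the standard.
  The landlord does not carry Stage 3.
The tenant prevails.

stage 3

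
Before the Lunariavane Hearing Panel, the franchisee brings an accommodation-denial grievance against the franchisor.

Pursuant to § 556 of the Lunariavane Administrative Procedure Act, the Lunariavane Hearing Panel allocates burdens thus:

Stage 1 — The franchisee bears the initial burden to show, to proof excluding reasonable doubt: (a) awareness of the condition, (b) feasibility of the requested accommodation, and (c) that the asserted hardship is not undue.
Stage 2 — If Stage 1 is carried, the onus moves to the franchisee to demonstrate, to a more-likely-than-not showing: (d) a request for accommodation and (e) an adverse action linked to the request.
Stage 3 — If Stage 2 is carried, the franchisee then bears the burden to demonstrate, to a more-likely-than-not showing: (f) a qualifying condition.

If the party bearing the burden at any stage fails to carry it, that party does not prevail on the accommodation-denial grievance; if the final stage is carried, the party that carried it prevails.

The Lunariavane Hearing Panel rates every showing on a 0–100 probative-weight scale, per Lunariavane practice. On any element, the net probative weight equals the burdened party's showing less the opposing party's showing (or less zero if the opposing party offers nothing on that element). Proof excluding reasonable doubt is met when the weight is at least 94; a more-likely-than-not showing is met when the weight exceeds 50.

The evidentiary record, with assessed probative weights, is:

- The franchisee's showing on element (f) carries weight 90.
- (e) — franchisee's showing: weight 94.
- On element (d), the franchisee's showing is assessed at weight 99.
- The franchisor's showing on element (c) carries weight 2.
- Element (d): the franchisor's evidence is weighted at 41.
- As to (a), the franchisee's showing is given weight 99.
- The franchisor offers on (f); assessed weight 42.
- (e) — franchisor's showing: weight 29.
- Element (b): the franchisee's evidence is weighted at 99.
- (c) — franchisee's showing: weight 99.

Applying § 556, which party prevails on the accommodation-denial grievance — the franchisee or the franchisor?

franchisor

Stage 1 — burden on franchisee; standard: proof excluding reasonable doubt (weight is at least 94).
    (a): 99 ≥ 94 [met]
    (b): 99 ≥ 94 [met]
    (c): 99 − 2 = 97 ≥ 94 [met]
  All elements met. The franchisee retains the burden for Stage 2.
Stage 2 — burden on franchisee; standard: a more-likely-than-not showing (weight exceeds 50).
    (d): 99 − 41 = 58 > 50 [met]
    (e): 94 − 29 = 65 > 50 [met]
  Stage 2 carried; the burden remains with the franchisee.
Stage 3 — burden on franchisee; standard: a more-likely-than-not showing (weight exceeds 50).
    (f): 90 − 42 = 48 ≤ 50 [not met]
  The franchisee does not carry Stage 3.
The analysis ends at Stage 3; the franchisor prevails.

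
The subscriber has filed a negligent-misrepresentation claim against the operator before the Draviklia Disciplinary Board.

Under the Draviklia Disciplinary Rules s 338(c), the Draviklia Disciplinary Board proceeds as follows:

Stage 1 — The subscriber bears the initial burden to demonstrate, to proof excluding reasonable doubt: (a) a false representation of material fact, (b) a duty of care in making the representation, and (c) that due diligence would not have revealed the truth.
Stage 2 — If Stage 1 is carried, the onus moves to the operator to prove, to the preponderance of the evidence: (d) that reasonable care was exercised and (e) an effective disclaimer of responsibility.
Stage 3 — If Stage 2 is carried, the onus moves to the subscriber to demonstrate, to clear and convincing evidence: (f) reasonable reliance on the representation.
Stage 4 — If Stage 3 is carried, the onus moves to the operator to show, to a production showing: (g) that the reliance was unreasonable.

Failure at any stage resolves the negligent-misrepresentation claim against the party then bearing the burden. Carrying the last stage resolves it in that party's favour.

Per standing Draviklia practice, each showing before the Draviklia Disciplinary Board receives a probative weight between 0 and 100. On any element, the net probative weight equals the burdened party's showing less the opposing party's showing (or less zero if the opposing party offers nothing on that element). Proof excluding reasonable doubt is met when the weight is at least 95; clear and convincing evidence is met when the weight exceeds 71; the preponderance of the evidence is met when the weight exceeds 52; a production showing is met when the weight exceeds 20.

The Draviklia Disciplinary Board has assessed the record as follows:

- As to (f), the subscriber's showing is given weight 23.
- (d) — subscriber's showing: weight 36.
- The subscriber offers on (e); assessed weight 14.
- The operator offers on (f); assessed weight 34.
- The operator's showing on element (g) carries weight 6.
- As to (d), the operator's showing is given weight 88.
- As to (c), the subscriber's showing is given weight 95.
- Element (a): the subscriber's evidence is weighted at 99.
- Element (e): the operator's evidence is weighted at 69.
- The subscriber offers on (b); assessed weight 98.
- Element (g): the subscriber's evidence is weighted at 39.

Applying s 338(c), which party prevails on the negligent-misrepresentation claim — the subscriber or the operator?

subscriber

Stage 1 — burden on subscriber; standard: proof excluding reasonable doubt (weight is at least 95).
    (a): 99 ≥ 95 [met]
    (b): 98 ≥ 95 [met]
    (c): 95 ≥ 95 [met]
  All elements met. The burden passes to the operator.
Stage 2 — burden on operator; standard: the preponderance of the evidence (weight exceeds 52).
    (d): 88 − 36 = 52 ≤ 52 [not met]
    (e): 69 − 14 = 55 > 52 [met]
  Not every element is met, so the operator fails to carry Stage 2.
So the subscriber prevails.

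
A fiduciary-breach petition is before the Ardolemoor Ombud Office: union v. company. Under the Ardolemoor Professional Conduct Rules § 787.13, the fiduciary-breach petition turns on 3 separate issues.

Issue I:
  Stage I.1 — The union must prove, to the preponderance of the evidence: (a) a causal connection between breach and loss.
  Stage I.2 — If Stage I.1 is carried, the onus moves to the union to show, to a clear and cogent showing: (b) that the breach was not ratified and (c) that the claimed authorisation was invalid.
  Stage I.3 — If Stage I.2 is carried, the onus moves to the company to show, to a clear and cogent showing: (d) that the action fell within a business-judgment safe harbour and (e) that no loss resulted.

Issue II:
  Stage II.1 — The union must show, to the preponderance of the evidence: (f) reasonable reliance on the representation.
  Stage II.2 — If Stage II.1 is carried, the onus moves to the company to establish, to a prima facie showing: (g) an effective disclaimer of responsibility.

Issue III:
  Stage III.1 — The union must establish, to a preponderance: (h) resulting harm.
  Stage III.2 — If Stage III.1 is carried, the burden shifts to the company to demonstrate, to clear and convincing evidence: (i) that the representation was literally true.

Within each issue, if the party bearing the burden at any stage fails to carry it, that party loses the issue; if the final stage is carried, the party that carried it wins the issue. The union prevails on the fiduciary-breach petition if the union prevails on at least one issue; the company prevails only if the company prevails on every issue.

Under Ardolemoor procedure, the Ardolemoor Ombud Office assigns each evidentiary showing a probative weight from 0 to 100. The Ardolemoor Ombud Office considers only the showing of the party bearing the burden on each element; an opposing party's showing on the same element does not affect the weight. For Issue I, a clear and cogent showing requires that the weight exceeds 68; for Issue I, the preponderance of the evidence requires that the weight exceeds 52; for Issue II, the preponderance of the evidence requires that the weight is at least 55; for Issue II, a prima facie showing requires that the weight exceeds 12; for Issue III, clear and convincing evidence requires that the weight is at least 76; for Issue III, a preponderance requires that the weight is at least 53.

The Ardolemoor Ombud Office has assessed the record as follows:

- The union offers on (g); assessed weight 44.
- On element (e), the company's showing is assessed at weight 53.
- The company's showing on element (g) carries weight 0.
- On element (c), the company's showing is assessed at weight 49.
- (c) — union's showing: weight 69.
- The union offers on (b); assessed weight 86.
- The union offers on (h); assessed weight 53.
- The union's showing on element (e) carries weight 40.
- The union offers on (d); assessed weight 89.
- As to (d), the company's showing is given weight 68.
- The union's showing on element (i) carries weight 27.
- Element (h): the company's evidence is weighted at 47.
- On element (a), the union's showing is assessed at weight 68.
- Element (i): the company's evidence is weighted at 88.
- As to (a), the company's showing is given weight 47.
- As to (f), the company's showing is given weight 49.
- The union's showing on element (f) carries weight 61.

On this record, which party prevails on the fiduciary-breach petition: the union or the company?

union

— Issue I —
Stage I.1 (union, the preponderance of the evidence, weight exceeds 52): (a) 68 (company's 47 disregarded) > 52 — meets.
  All elements met. The union retains the burden for Stage I.2.
Stage I.2 (union, a clear and cogent showing, weight exceeds 68): (b) 86 > 68 — meets; (c) 69 (company's 49 disregarded) > 68 — meets.
  All elements met. The burden passes to the company.
Stage I.3 (company, a clear and cogent showing, weight exceeds 68): (d) 68 (union's 89 disregarded) ≤ 68 — fails; (e) 53 (union's 40 disregarded) ≤ 68 — fails.
  Not every element is met, so the company fails to carry Stage I.3.
So the union prevails on this issue.
— Issue II —
Stage II.1 (union, the preponderance of the evidence, weight is at least 55): (f) 61 (company's 49 disregarded) ≥ 55 — meets.
  All elements met. The burden passes to the company.
Stage II.2 (company, a prima facie showing, weight exceeds 12): (g) 0 (union's 44 disregarded) ≤ 12 — fails.
  The company does not carry Stage II.2.
The union prevails on this issue.
— Issue III —
Stage III.1 — burden on union; standard: a preponderance (weight is at least 53).
    (h): 53 (company's 47 disregarded) ≥ 53 [met]
  All elements met. The burden passes to the company.
Stage III.2 — burden on company; standard: clear and convincing evidence (weight is at least 76).
    (i): 88 (union's 27 disregarded) ≥ 76 [met]
  All elements met at the final stage.
Every stage carried; the company prevails on this issue.
Per-issue: Issue I → union; Issue II → union; Issue III → company. The union must prevail on at least one issue; overall, the union prevails.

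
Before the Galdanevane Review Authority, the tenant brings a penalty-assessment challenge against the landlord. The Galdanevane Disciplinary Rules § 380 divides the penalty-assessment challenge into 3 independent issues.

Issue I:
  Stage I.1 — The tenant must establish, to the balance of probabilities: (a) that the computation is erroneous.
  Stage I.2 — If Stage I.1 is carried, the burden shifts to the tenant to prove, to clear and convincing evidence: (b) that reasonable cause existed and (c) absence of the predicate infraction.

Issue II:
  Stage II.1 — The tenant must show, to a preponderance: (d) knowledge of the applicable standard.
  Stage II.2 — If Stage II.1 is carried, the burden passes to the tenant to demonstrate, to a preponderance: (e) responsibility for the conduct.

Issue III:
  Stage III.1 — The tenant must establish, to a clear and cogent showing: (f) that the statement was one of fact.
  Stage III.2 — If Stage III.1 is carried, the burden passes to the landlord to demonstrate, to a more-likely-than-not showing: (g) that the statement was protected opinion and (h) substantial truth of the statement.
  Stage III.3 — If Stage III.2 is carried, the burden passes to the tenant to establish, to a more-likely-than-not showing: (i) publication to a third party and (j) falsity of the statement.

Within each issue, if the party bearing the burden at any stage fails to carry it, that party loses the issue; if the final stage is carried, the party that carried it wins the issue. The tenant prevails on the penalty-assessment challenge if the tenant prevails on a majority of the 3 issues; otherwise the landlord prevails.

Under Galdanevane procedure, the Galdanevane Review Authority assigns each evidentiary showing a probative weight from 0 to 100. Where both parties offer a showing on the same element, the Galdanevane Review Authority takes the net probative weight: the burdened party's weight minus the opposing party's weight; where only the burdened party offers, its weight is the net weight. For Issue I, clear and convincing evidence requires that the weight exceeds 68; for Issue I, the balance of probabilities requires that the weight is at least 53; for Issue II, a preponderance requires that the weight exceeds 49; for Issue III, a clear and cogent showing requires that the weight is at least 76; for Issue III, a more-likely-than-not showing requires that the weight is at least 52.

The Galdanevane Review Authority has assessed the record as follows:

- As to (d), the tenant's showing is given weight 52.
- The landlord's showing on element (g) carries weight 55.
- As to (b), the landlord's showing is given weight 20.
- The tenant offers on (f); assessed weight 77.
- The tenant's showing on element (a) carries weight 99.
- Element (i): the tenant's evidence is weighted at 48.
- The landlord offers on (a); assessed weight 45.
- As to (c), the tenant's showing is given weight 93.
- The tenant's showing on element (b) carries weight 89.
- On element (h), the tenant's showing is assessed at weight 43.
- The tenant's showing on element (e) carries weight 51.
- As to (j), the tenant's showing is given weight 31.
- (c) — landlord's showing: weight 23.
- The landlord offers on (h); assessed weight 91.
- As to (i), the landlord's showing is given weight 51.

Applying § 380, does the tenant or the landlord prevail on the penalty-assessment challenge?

tenant

— Issue I —
Stage I.1 — burden on tenant; standard: the balance of probabilities (weight is at least 53).
    (a): 99 − 45 = 54 ≥ 53 [met]
  Stage I.1 is satisfied; the tenant continues to bear the burden.
Stage I.2 — burden on tenant; standard: clear and convincing evidence (weight exceeds 68).
    (b): 89 − 20 = 69 > 68 [met]
    (c): 93 − 23 = 70 > 68 [met]
  All elements met at the final stage.
With every stage satisfied, the tenant prevails on this issue.
— Issue II —
Stage II.1 — burden on tenant; standard: a preponderance (weight exceeds 49).
    (d): 52 > 49 [met]
  All elements met. The tenant retains the burden for Stage II.2.
Stage II.2 — burden on tenant; standard: a preponderance (weight exceeds 49).
    (e): 51 > 49 [met]
  The tenant carries the last stage.
All stages carried — the tenant prevails on this issue.
— Issue III —
Stage III.1 — burden on tenant; standard: a clear and cogent showing (weight is at least 76).
    (f): 77 ≥ 76 [met]
  The tenant carries Stage III.1; the landlord now bears the burden.
Stage III.2 — burden on landlord; standard: a more-likely-than-not showing (weight is at least 52).
    (g): 55 ≥ 52 [met]
    (h): 91 − 43 = 48 < 52 [not met]
  The landlord does not carry Stage III.2.
So the tenant prevails on this issue.
Per-issue: Issue I → tenant; Issue II → tenant; Issue III → tenant. The tenant must prevail on a majority of issues; overall, the tenant prevails.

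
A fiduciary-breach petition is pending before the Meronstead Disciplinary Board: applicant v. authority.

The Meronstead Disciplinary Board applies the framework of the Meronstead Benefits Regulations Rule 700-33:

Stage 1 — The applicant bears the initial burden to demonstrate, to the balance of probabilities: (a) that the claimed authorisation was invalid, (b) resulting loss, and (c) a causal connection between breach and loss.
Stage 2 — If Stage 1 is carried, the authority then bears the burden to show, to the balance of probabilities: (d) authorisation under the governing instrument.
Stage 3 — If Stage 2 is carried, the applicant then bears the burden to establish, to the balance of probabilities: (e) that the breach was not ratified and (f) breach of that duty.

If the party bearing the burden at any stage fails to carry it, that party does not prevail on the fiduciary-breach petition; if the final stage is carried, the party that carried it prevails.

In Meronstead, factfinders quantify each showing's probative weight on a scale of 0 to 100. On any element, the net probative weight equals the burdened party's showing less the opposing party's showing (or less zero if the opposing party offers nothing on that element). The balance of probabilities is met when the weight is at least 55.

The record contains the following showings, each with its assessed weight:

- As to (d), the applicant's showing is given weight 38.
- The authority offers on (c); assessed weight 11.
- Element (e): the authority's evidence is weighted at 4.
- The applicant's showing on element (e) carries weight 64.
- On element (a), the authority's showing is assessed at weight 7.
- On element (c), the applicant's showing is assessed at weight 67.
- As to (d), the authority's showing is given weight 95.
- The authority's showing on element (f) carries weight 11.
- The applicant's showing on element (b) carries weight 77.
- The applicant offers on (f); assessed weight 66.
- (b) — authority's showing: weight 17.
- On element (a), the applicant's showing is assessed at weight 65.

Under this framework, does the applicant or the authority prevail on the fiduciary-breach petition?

Stage 1 (applicant, the balance of probabilities, weight is at least 55): (a) net 65−7=58 ≥ 55 — meets; (b) net 77−17=60 ≥ 55 — meets; (c) net 67−11=56 ≥ 55 — meets.
  Stage 1 carried; the burden shifts to the authority.
Stage 2 (authority, the balance of probabilities, weight is at least 55): (d) net 95−38=57 ≥ 55 — meets.
  All elements met. The burden passes to the applicant.
Stage 3 (applicant, the balance of probabilities, weight is at least 55): (e) net 64−4=60 ≥ 55 — meets; (f) net 66−11=55 ≥ 55 — meets.
  Stage 3 carried; the final stage is satisfied.
Every stage carried; the applicant prevails.

applicant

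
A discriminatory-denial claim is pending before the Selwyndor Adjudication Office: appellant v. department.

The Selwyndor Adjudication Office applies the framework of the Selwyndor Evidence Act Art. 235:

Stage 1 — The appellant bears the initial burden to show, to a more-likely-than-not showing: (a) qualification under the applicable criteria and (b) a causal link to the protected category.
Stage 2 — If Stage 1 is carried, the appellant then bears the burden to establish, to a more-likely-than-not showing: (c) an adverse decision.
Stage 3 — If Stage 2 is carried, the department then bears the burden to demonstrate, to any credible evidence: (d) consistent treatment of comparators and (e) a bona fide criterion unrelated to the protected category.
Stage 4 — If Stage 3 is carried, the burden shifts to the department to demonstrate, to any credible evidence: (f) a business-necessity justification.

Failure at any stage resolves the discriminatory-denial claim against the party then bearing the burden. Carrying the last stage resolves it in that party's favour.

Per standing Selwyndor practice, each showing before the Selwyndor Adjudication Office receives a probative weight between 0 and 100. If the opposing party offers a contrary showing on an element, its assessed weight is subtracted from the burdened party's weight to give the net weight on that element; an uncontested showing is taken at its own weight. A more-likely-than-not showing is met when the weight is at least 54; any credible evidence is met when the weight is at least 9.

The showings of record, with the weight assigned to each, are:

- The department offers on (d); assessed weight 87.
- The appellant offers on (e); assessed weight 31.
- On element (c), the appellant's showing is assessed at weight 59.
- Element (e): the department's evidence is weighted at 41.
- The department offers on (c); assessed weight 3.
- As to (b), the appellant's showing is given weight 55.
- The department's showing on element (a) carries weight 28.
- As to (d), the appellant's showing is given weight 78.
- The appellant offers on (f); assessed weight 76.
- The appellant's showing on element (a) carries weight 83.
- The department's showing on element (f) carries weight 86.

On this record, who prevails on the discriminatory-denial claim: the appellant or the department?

department

At Stage 1 the appellant must meet a more-likely-than-not showing (weight is at least 54): on (a) the weight is 83 less the opposing 28 gives net 55, which does reach 54, so (a) meets the standard; on (b) the weight is 55, ≥ 54, so (b) meets the standard.
  Stage 1 is satisfied; the appellant continues to bear the burden.
At Stage 2 the appellant must meet a more-likely-than-not showing (weight is at least 54): on (c) the weight is 59 less the opposing 3 gives net 56, which does reach 54, so (c) meets the standard.
  Stage 2 is satisfied; the onus moves to the department.
At Stage 3 the department must meet any credible evidence (weight is at least 9): on (d) the weight is 87 less the opposing 78 gives net 9, which does reach 9, so (d) meets the standard; on (e) the weight is 41 less the opposing 31 gives net 10, ≥ 9, so (e) meets the standard.
  Stage 3 carried; the burden remains with the department.
At Stage 4 the department must meet any credible evidence (weight is at least 9): on (f) the weight is 86 less the opposing 76 gives net 10, ≥ 9, so (f) meets the standard.
  All elements met at the final stage.
All stages carried — the department prevails.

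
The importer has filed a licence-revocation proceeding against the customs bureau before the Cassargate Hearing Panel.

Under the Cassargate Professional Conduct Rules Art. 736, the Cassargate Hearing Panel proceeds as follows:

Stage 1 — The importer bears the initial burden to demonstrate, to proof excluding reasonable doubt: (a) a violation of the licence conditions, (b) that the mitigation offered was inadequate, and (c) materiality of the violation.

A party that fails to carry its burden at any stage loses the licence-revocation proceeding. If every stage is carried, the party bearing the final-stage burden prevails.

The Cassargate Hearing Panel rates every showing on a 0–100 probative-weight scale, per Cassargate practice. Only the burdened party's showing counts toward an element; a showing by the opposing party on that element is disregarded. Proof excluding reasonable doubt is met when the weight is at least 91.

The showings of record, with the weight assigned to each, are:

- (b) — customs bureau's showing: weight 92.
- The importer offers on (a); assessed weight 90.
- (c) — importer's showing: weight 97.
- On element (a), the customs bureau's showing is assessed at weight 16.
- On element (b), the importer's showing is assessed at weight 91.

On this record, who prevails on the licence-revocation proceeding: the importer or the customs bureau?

customs bureau

Stage 1 — burden on importer; standard: proof excluding reasonable doubt (weight is at least 91).
    (a): 90 (customs bureau's 16 disregarded) < 91 [not met]
    (b): 91 (customs bureau's 92 disregarded) ≥ 91 [met]
    (c): 97 ≥ 91 [met]
  Not every element is met, so the importer fails to carry Stage 1.
The analysis ends at Stage 1; the customs bureau prevails.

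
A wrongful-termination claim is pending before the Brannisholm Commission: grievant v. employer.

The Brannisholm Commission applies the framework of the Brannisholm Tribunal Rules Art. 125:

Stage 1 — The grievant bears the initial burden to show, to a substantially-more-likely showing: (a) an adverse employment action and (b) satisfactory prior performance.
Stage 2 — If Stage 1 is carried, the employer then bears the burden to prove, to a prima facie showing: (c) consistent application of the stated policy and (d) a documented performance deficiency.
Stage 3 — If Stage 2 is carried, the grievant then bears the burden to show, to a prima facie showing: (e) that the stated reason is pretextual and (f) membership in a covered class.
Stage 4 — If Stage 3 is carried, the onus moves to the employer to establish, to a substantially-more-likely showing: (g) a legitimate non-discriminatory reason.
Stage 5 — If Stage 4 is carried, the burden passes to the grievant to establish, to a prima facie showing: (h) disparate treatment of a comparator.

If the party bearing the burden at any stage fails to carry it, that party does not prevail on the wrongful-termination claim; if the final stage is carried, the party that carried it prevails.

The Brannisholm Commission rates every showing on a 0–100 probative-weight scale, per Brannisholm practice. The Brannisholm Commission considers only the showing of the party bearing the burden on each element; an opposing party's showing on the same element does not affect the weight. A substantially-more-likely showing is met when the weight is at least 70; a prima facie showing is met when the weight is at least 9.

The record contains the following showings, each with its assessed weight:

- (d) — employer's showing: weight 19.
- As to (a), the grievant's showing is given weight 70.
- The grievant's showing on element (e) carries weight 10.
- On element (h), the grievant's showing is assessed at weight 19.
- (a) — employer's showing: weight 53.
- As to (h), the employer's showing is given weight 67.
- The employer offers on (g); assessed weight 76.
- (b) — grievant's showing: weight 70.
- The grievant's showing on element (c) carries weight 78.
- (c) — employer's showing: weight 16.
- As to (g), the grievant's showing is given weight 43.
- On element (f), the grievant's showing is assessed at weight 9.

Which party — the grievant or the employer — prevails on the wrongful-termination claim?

grievant

At Stage 1 the grievant must meet a substantially-more-likely showing (weight is at least 70): on (a) the weight is 70 (the employer's 53 is given no effect), which does reach 70, so (a) meets the standard; on (b) the weight is 70, ≥ 70, so (b) meets the standard.
  Stage 1 carried; the burden shifts to the employer.
At Stage 2 the employer must meet a prima facie showing (weight is at least 9): on (c) the weight is 16 (the grievant's 78 is given no effect), ≥ 9, so (c) meets the standard; on (d) the weight is 19, which does reach 9, so (d) meets the standard.
  All elements met. The burden passes to the grievant.
At Stage 3 the grievant must meet a prima facie showing (weight is at least 9): on (e) the weight is 10, which does reach 9, so (e) meets the standard; on (f) the weight is 9, which does reach 9, so (f) meets the standard.
  The grievant carries Stage 3; the employer now bears the burden.
At Stage 4 the employer must meet a substantially-more-likely showing (weight is at least 70): on (g) the weight is 76 (the grievant's 43 is given no effect), ≥ 70, so (g) meets the standard.
  All elements met. The burden passes to the grievant.
At Stage 5 the grievant must meet a prima facie showing (weight is at least 9): on (h) the weight is 19 (the employer's 67 is given no effect), which does reach 9, so (h) meets the standard.
  The grievant carries the last stage.
With every stage satisfied, the grievant prevails.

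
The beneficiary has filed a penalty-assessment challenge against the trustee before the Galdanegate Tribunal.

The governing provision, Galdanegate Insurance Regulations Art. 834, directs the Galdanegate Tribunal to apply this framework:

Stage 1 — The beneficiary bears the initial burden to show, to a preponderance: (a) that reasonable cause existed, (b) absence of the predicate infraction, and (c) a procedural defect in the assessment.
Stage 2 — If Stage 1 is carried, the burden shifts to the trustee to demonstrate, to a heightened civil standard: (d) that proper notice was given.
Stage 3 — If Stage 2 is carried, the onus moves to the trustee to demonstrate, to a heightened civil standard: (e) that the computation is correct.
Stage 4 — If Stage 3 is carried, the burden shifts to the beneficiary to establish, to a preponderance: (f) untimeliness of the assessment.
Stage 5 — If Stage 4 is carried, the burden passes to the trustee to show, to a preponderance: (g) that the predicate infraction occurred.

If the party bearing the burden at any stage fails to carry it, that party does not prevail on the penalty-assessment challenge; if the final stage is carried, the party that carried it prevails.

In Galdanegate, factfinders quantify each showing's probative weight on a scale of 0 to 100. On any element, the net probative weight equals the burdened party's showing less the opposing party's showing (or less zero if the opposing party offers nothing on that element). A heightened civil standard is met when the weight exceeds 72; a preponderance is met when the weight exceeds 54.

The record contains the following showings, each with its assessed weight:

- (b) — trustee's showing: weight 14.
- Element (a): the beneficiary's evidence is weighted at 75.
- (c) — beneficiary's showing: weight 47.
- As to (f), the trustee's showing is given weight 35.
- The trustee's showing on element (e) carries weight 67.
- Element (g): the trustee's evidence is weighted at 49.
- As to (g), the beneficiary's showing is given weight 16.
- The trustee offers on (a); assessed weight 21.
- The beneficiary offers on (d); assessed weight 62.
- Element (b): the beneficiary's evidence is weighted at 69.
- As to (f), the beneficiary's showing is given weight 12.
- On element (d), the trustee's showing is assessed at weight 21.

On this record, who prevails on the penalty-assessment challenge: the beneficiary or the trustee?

trustee

At Stage 1 the beneficiary must meet a preponderance (weight exceeds 54): on (a) the weight is 75 less the opposing 21 gives net 54, ≤ 54, so (a) does not meet the standard; on (b) the weight is 69 less the opposing 14 gives net 55, > 54, so (b) meets the standard; on (c) the weight is 47, which does not exceed 54, so (c) does not meet the standard.
  Not every element is met, so the beneficiary fails to carry Stage 1.
So the trustee prevails.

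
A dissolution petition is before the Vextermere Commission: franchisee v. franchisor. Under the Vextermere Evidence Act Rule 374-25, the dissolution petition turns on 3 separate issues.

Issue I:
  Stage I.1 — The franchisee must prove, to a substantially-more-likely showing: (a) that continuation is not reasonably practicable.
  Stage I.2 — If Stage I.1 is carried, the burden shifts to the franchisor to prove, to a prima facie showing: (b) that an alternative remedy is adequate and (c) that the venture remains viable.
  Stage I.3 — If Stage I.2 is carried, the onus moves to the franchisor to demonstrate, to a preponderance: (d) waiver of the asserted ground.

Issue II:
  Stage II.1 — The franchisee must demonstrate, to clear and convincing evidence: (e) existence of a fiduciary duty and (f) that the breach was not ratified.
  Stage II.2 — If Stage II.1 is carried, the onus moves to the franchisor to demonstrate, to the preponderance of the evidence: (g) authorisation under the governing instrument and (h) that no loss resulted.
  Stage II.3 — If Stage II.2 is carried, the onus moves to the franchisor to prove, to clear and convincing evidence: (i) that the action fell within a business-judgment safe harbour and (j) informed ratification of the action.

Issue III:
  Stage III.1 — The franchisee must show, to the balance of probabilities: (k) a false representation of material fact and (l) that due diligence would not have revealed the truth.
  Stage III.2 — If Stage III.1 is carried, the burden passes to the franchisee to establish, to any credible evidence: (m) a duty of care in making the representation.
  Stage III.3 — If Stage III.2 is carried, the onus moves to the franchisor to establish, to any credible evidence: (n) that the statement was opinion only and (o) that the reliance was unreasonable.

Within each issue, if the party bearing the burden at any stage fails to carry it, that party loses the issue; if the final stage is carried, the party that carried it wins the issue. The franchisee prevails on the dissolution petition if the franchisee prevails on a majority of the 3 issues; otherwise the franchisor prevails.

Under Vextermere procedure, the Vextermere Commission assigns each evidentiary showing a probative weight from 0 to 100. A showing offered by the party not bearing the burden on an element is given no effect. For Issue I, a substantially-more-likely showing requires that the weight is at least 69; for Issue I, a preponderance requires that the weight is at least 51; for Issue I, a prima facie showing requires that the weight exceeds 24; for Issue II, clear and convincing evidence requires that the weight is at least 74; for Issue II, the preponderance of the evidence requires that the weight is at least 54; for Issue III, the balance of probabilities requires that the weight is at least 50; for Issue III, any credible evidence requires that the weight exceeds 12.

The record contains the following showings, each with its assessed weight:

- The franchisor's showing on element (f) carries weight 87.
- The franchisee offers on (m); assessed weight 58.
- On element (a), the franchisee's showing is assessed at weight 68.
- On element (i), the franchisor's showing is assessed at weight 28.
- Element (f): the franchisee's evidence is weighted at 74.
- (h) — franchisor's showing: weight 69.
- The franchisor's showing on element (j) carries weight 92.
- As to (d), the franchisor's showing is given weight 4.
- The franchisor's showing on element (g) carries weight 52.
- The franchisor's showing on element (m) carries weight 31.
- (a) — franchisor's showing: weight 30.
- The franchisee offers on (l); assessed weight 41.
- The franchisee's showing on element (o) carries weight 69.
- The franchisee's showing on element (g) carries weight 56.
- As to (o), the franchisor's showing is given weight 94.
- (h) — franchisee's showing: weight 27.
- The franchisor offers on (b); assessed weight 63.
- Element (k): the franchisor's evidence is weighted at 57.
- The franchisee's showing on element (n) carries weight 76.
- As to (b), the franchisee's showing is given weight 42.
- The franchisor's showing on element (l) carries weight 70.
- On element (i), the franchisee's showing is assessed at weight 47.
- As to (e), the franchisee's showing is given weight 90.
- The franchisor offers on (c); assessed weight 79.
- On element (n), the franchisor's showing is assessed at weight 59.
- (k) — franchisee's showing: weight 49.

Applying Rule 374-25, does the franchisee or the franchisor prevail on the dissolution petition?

franchisor

— Issue I —
At Stage I.1 the franchisee must meet a substantially-more-likely showing (weight is at least 69): on (a) the weight is 68 (the franchisor's 30 is given no effect), which does not reach 69, so (a) does not meet the standard.
  The franchisee does not carry Stage I.1.
The franchisor prevails on this issue.
— Issue II —
At Stage II.1 the franchisee must meet clear and convincing evidence (weight is at least 74): on (e) the weight is 90, ≥ 74, so (e) meets the standard; on (f) the weight is 74 (the franchisor's 87 is given no effect), which does reach 74, so (f) meets the standard.
  Stage II.1 carried; the burden shifts to the franchisor.
At Stage II.2 the franchisor must meet the preponderance of the evidence (weight is at least 54): on (g) the weight is 52 (the franchisee's 56 is given no effect), which does not reach 54, so (g) does not meet the standard; on (h) the weight is 69 (the franchisee's 27 is given no effect), ≥ 54, so (h) meets the standard.
  The franchisor does not carry Stage II.2.
The franchisee prevails on this issue.
— Issue III —
At Stage III.1 the franchisee must meet the balance of probabilities (weight is at least 50): on (k) the weight is 49 (the franchisor's 57 is given no effect), < 50, so (k) does not meet the standard; on (l) the weight is 41 (the franchisor's 70 is given no effect), which does not reach 50, so (l) does not meet the standard.
  The franchisee does not carry Stage III.1.
So the franchisor prevails on this issue.
Per-issue: Issue I → franchisor; Issue II → franchisee; Issue III → franchisor. The franchisee must prevail on a majority of issues; overall, the franchisor prevails.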